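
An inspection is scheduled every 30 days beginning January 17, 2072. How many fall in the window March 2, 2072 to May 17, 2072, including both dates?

Occurrences land 30·i days after January 17, 2072 for i = 0, 1, 2, …
March 2, 2072 is 45 days after the start; 45 ÷ 30 = 1 remainder 15; since the remainder is 15, round up to i = 2. First occurrence in the window: #3 on March 17, 2072 (2×30 = 60 days in).
May 17, 2072 is 121 days after the start; 121 ÷ 30 = 4 remainder 1. Last occurrence in the window: #5 on May 16, 2072.
Occurrences #3 through #5: 3 in total.

3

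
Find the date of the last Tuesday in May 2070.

May 2070 begins on a Thursday, so the first Tuesday is May 6 (5 days later).
May 2070 has 31 days. Adding weeks: 6, 13, 20, 27 — the last one ≤ 31 is the 27th.

May 27, 2070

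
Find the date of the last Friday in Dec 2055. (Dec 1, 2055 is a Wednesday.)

Dec 2055 begins on a Wednesday, so the first Friday is Dec 3 (2 days later).
Dec 2055 has 31 days. Adding weeks: 3, 10, 17, 24, 31 — the last one ≤ 31 is the 31st.

Dec 31, 2055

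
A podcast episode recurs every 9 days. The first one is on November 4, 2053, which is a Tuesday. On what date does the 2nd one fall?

The 2nd occurrence is 1 interval after the first: 1 × 9 = 9 days after November 4, 2053.
9 days later is November 13, 2053.

November 13, 2053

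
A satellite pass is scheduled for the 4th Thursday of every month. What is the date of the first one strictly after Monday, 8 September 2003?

25 September 2003

September 2003 starts on a Monday; its first Thursday is the 4th, so the 4th Thursday is the 25th — 25 September 2003.
25 September 2003 is after 8 September 2003, so that is the next one.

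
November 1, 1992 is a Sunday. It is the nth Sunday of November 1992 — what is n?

Day 1 falls in week ⌈1/7⌉ of the month.
Days 1–7 hold the 1st Sunday, 8–14 the 2nd, 15–21 the 3rd, 22–28 the 4th, 29–31 the 5th.
1 is in the range for the 1st.

1st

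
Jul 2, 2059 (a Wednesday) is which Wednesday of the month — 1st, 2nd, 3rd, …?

1st

Day 2 falls in week ⌈2/7⌉ of the month.
Days 1–7 hold the 1st Wednesday, 8–14 the 2nd, 15–21 the 3rd, 22–28 the 4th, 29–31 the 5th.
2 is in the range for the 1st.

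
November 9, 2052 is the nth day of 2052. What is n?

Days in months before November: 31 + 29 + 31 + 30 + 31 + 30 + 31 + 31 + 30 + 31 = 305.
Plus 9 days into November → day 314.

314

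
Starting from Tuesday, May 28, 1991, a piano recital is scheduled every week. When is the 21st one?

Oct 15, 1991

The 21st occurrence is 20 intervals after the first: 20 × 7 = 140 days after May 28, 1991.
May has 31 days — 3 days to the end of May leaves 137.
Jun has 30 days (107 left).
Jul has 31 days (76 left).
Aug has 31 days (45 left).
Sep has 30 days (15 left).
15 days into Oct → Oct 15, 1991.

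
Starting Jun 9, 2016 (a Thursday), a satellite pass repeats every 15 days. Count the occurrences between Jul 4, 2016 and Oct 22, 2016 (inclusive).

Occurrences land 15·i days after Jun 9, 2016 for i = 0, 1, 2, …
Jul 4, 2016 is 25 days after the start; 25 ÷ 15 = 1 remainder 10; since the remainder is 10, round up to i = 2. First occurrence in the window: #3 on Jul 9, 2016 (2×15 = 30 days in).
Oct 22, 2016 is 135 days after the start; 135 ÷ 15 = 9 remainder 0. Last occurrence in the window: #10 on Oct 22, 2016.
Occurrences #3 through #10: 8 in total.

8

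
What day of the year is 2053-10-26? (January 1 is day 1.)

299

Days in months before October: 31 + 28 + 31 + 30 + 31 + 30 + 31 + 31 + 30 = 273.
Plus 26 days into October → day 299.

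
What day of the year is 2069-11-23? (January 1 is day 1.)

Days in months before November: 31 + 28 + 31 + 30 + 31 + 30 + 31 + 31 + 30 + 31 = 304.
Plus 23 days into November → day 327.

327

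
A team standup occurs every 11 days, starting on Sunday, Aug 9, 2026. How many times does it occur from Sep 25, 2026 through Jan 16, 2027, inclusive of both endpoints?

Occurrences land 11·i days after Aug 9, 2026 for i = 0, 1, 2, …
Sep 25, 2026 is 47 days after the start; 47 ÷ 11 = 4 remainder 3; since the remainder is 3, round up to i = 5. First occurrence in the window: #6 on Oct 3, 2026 (5×11 = 55 days in).
Jan 16, 2027 is 160 days after the start; 160 ÷ 11 = 14 remainder 6. Last occurrence in the window: #15 on Jan 10, 2027.
Occurrences #6 through #15: 10 in total.

10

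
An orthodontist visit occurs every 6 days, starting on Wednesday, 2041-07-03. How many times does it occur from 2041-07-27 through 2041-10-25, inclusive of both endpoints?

Occurrences land 6·i days after 2041-07-03 for i = 0, 1, 2, …
2041-07-27 is 24 days after the start; 24 ÷ 6 = 4 remainder 0. First occurrence in the window: #5 on 2041-07-27 (4×6 = 24 days in).
2041-10-25 is 114 days after the start; 114 ÷ 6 = 19 remainder 0. Last occurrence in the window: #20 on 2041-10-25.
Occurrences #5 through #20: 16 in total.

16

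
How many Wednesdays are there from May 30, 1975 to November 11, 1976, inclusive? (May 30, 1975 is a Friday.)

76

May 30, 1975 is a Friday; the first Wednesday on or after it is June 4, 1975 (5 days later).
From June 4, 1975 to November 11, 1976: 210 + 316 = 526 days (rest of 1975, to November 11, 1976 in 1976).
526 ÷ 7 = 75 full weeks with remainder 1, so 75 more Wednesdays after the first → 76.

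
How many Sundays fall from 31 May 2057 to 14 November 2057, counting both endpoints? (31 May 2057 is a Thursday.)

24

31 May 2057 is a Thursday; the first Sunday on or after it is 3 June 2057 (3 days later).
From 3 June 2057 to 14 November 2057: 27 + 31 + 31 + 30 + 31 + 14 = 164 days (rest of June, July, August, September, October, November).
164 ÷ 7 = 23 full weeks with remainder 3, so 23 more Sundays after the first → 24.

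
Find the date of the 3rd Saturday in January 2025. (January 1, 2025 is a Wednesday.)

2025-01-18

January 2025 begins on a Wednesday, so the first Saturday is January 4 (3 days later).
The 3rd Saturday is 2 weeks later: 4 + 14 = 18.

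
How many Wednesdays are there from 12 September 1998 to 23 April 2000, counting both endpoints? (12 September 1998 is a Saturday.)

84

12 September 1998 is a Saturday; the first Wednesday on or after it is 16 September 1998 (4 days later).
From 16 September 1998 to 23 April 2000: 106 + 365 + 114 = 585 days (rest of 1998, 1999, to 23 April 2000 in 2000).
585 ÷ 7 = 83 full weeks with remainder 4, so 83 more Wednesdays after the first → 84.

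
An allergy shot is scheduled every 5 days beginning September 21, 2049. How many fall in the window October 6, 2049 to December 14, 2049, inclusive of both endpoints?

Occurrences land 5·i days after September 21, 2049 for i = 0, 1, 2, …
October 6, 2049 is 15 days after the start; 15 ÷ 5 = 3 remainder 0. First occurrence in the window: #4 on October 6, 2049 (3×5 = 15 days in).
December 14, 2049 is 84 days after the start; 84 ÷ 5 = 16 remainder 4. Last occurrence in the window: #17 on December 10, 2049.
Occurrences #4 through #17: 14 in total.

14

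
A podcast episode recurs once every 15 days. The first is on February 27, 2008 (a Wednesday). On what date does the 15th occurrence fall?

September 24, 2008

The 15th occurrence is 14 intervals after the first: 14 × 15 = 210 days after February 27, 2008.
February has 29 days — 2 days to the end of February leaves 208.
March has 31 days (177 left).
April has 30 days (147 left).
May has 31 days (116 left).
June has 30 days (86 left).
July has 31 days (55 left).
August has 31 days (24 left).
24 days into September → September 24, 2008.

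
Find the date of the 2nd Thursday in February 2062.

February 2062 begins on a Wednesday, so the first Thursday is February 2 (1 day later).
The 2nd Thursday is 1 weeks later: 2 + 7 = 9.

2062-02-09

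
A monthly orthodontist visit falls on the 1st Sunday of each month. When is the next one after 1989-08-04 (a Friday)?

1989-08-06

August 1989 starts on a Tuesday, so its 1st Sunday is 1989-08-06 (5 days in).
1989-08-06 is after 1989-08-04, so that is the next one.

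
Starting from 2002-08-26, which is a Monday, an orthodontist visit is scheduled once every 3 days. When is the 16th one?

2002-10-10

The 16th occurrence is 15 intervals after the first: 15 × 3 = 45 days after 2002-08-26.
August has 31 days — 5 days to the end of August leaves 40.
September has 30 days (10 left).
10 days into October → 2002-10-10.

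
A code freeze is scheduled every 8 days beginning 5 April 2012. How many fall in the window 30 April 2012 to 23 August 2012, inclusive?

14

Occurrences land 8·i days after 5 April 2012 for i = 0, 1, 2, …
30 April 2012 is 25 days after the start; 25 ÷ 8 = 3 remainder 1; since the remainder is 1, round up to i = 4. First occurrence in the window: #5 on 7 May 2012 (4×8 = 32 days in).
23 August 2012 is 140 days after the start; 140 ÷ 8 = 17 remainder 4. Last occurrence in the window: #18 on 19 August 2012.
Occurrences #5 through #18: 14 in total.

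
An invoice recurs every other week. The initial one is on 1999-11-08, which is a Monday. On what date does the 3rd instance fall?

The 3rd occurrence is 2 intervals after the first: 2 × 14 = 28 days after 1999-11-08.
November has 30 days — 22 days to the end of November leaves 6.
6 days into December → 1999-12-06.

1999-12-06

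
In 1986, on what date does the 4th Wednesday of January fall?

January 22, 1986

January 1986 begins on a Wednesday, so the first Wednesday is January 1.
The 4th Wednesday is 3 weeks later: 1 + 21 = 22.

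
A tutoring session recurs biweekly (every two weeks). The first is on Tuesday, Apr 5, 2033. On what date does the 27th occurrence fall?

The 27th occurrence is 26 intervals after the first: 26 × 14 = 364 days after Apr 5, 2033.
Apr has 30 days — 25 days to the end of Apr leaves 339.
May has 31 days (308 left).
Jun has 30 days (278 left).
Jul has 31 days (247 left).
Aug has 31 days (216 left).
Sep has 30 days (186 left).
Oct has 31 days (155 left).
Nov has 30 days (125 left).
Dec has 31 days (94 left).
Jan has 31 days (63 left).
Feb has 28 days (35 left).
Mar has 31 days (4 left).
4 days into Apr → Apr 4, 2034.

Apr 4, 2034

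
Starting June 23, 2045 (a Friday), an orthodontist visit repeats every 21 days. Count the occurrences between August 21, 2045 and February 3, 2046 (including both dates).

Occurrences land 21·i days after June 23, 2045 for i = 0, 1, 2, …
August 21, 2045 is 59 days after the start; 59 ÷ 21 = 2 remainder 17; since the remainder is 17, round up to i = 3. First occurrence in the window: #4 on August 25, 2045 (3×21 = 63 days in).
February 3, 2046 is 225 days after the start; 225 ÷ 21 = 10 remainder 15. Last occurrence in the window: #11 on January 19, 2046.
Occurrences #4 through #11: 8 in total.

8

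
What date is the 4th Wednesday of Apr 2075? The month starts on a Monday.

Apr 24, 2075

Apr 2075 begins on a Monday, so the first Wednesday is Apr 3 (2 days later).
The 4th Wednesday is 3 weeks later: 3 + 21 = 24.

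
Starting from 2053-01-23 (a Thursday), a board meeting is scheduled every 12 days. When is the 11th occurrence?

The 11th occurrence is 10 intervals after the first: 10 × 12 = 120 days after 2053-01-23.
January has 31 days — 8 days to the end of January leaves 112.
February has 28 days (84 left).
March has 31 days (53 left).
April has 30 days (23 left).
23 days into May → 2053-05-23.

2053-05-23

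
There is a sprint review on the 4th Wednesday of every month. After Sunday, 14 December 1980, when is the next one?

December 1980 starts on a Monday; its first Wednesday is the 3rd, so the 4th Wednesday is the 24th — 24 December 1980.
24 December 1980 is after 14 December 1980, so that is the next one.

24 December 1980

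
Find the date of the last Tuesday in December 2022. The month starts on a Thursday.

27 December 2022

December 2022 begins on a Thursday, so the first Tuesday is December 6 (5 days later).
December 2022 has 31 days. Adding weeks: 6, 13, 20, 27 — the last one ≤ 31 is the 27th.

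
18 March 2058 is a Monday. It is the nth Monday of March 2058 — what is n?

Day 18 falls in week ⌈18/7⌉ of the month.
Days 1–7 hold the 1st Monday, 8–14 the 2nd, 15–21 the 3rd, 22–28 the 4th, 29–31 the 5th.
18 is in the range for the 3rd.

3rd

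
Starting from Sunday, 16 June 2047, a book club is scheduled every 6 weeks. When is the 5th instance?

The 5th occurrence is 4 intervals after the first: 4 × 42 = 168 days after 16 June 2047.
June has 30 days — 14 days to the end of June leaves 154.
July has 31 days (123 left).
August has 31 days (92 left).
September has 30 days (62 left).
October has 31 days (31 left).
November has 30 days (1 left).
1 day into December → 1 December 2047.

1 December 2047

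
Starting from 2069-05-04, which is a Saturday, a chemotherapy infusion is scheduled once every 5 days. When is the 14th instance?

2069-07-08

The 14th occurrence is 13 intervals after the first: 13 × 5 = 65 days after 2069-05-04.
May has 31 days — 27 days to the end of May leaves 38.
June has 30 days (8 left).
8 days into July → 2069-07-08.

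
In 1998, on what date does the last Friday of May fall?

1998-05-29

The first Friday of May 1998 is May 1.
May 1998 has 31 days. Adding weeks: 1, 8, 15, 22, 29 — the last one ≤ 31 is the 29th.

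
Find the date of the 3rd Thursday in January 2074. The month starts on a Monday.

2074-01-18

January 2074 begins on a Monday, so the first Thursday is January 4 (3 days later).
The 3rd Thursday is 2 weeks later: 4 + 14 = 18.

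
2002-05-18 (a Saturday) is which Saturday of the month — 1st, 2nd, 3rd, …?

Day 18 falls in week ⌈18/7⌉ of the month.
Days 1–7 hold the 1st Saturday, 8–14 the 2nd, 15–21 the 3rd, 22–28 the 4th, 29–31 the 5th.
18 is in the range for the 3rd.

3rd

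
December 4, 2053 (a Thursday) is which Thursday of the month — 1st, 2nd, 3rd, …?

1st

Day 4 falls in week ⌈4/7⌉ of the month.
Days 1–7 hold the 1st Thursday, 8–14 the 2nd, 15–21 the 3rd, 22–28 the 4th, 29–31 the 5th.
4 is in the range for the 1st.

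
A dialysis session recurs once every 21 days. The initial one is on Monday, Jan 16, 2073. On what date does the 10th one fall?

Jul 24, 2073

The 10th occurrence is 9 intervals after the first: 9 × 21 = 189 days after Jan 16, 2073.
Jan has 31 days — 15 days to the end of Jan leaves 174.
Feb has 28 days (146 left).
Mar has 31 days (115 left).
Apr has 30 days (85 left).
May has 31 days (54 left).
Jun has 30 days (24 left).
24 days into Jul → Jul 24, 2073.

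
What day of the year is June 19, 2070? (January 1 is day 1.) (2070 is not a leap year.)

Days in months before June: 31 + 28 + 31 + 30 + 31 = 151.
Plus 19 days into June → day 170.

170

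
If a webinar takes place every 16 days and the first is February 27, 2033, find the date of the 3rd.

The 3rd occurrence is 2 intervals after the first: 2 × 16 = 32 days after February 27, 2033.
February has 28 days — 1 day to the end of February leaves 31.
31 days into March → March 31, 2033.

March 31, 2033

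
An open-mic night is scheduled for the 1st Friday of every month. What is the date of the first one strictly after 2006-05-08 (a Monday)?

May 2006 starts on a Monday, so its 1st Friday is 2006-05-05 (4 days in).
That is not after 2006-05-08, so look at June 2006.
June 2006 starts on a Thursday, so its 1st Friday is 2006-06-02 (1 day in).

2006-06-02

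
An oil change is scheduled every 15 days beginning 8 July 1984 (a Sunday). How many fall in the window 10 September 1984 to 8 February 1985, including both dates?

10

Occurrences land 15·i days after 8 July 1984 for i = 0, 1, 2, …
10 September 1984 is 64 days after the start; 64 ÷ 15 = 4 remainder 4; since the remainder is 4, round up to i = 5. First occurrence in the window: #6 on 21 September 1984 (5×15 = 75 days in).
8 February 1985 is 215 days after the start; 215 ÷ 15 = 14 remainder 5. Last occurrence in the window: #15 on 3 February 1985.
Occurrences #6 through #15: 10 in total.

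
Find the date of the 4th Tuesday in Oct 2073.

The first Tuesday of Oct 2073 is Oct 3.
The 4th Tuesday is 3 weeks later: 3 + 21 = 24.

Oct 24, 2073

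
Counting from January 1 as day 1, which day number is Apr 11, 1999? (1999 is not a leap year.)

Days in months before Apr: 31 + 28 + 31 = 90.
Plus 11 days into Apr → day 101.

101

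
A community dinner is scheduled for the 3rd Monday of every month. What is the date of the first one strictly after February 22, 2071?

February 2071 starts on a Sunday; its first Monday is the 2nd, so the 3rd Monday is the 16th — February 16, 2071.
That is not after February 22, 2071, so look at March 2071.
March 2071 starts on a Sunday; its first Monday is the 2nd, so the 3rd Monday is the 16th — March 16, 2071.

March 16, 2071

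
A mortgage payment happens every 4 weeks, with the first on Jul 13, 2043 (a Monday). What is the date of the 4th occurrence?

Oct 5, 2043

The 4th occurrence is 3 intervals after the first: 3 × 28 = 84 days after Jul 13, 2043.
Jul has 31 days — 18 days to the end of Jul leaves 66.
Aug has 31 days (35 left).
Sep has 30 days (5 left).
5 days into Oct → Oct 5, 2043.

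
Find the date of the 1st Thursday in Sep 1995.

Sep 7, 1995

The first Thursday of Sep 1995 is Sep 7.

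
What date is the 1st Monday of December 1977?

December 5, 1977

The first Monday of December 1977 is December 5.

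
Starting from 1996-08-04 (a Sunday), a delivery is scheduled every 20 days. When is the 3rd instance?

The 3rd occurrence is 2 intervals after the first: 2 × 20 = 40 days after 1996-08-04.
August has 31 days — 27 days to the end of August leaves 13.
13 days into September → 1996-09-13.

1996-09-13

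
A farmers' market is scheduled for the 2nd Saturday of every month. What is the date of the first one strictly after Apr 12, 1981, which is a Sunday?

Apr 1981 starts on a Wednesday; its first Saturday is the 4th, so the 2nd Saturday is the 11th — Apr 11, 1981.
That is not after Apr 12, 1981, so look at May 1981.
May 1981 starts on a Friday; its first Saturday is the 2nd, so the 2nd Saturday is the 9th — May 9, 1981.

May 9, 1981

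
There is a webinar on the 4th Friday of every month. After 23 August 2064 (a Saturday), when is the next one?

August 2064 starts on a Friday; its first Friday is the 1st, so the 4th Friday is the 22nd — 22 August 2064.
That is not after 23 August 2064, so look at September 2064.
September 2064 starts on a Monday; its first Friday is the 5th, so the 4th Friday is the 26th — 26 September 2064.

26 September 2064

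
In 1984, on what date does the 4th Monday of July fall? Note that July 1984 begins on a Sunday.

23 July 1984

July 1984 begins on a Sunday, so the first Monday is July 2 (1 day later).
The 4th Monday is 3 weeks later: 2 + 21 = 23.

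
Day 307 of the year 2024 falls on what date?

November 2, 2024

January has 31 days (307 − 31 = 276 remain).
February has 29 days (276 − 29 = 247 remain).
March has 31 days (247 − 31 = 216 remain).
April has 30 days (216 − 30 = 186 remain).
May has 31 days (186 − 31 = 155 remain).
June has 30 days (155 − 30 = 125 remain).
July has 31 days (125 − 31 = 94 remain).
August has 31 days (94 − 31 = 63 remain).
September has 30 days (63 − 30 = 33 remain).
October has 31 days (33 − 31 = 2 remain).
2 into November → November 2.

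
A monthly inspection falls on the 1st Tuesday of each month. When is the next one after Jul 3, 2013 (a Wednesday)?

Aug 6, 2013

Jul 2013 starts on a Monday, so its 1st Tuesday is Jul 2, 2013 (1 day in).
That is not after Jul 3, 2013, so look at Aug 2013.
Aug 2013 starts on a Thursday, so its 1st Tuesday is Aug 6, 2013 (5 days in).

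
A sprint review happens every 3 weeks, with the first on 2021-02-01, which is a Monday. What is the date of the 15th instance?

The 15th occurrence is 14 intervals after the first: 14 × 21 = 294 days after 2021-02-01.
February has 28 days — 27 days to the end of February leaves 267.
March has 31 days (236 left).
April has 30 days (206 left).
May has 31 days (175 left).
June has 30 days (145 left).
July has 31 days (114 left).
August has 31 days (83 left).
September has 30 days (53 left).
October has 31 days (22 left).
22 days into November → 2021-11-22.

2021-11-22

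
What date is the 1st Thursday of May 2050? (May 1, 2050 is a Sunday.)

May 2050 begins on a Sunday, so the first Thursday is May 5 (4 days later).

5 May 2050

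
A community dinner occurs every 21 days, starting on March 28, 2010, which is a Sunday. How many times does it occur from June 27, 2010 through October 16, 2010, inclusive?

Occurrences land 21·i days after March 28, 2010 for i = 0, 1, 2, …
June 27, 2010 is 91 days after the start; 91 ÷ 21 = 4 remainder 7; since the remainder is 7, round up to i = 5. First occurrence in the window: #6 on July 11, 2010 (5×21 = 105 days in).
October 16, 2010 is 202 days after the start; 202 ÷ 21 = 9 remainder 13. Last occurrence in the window: #10 on October 3, 2010.
Occurrences #6 through #10: 5 in total.

5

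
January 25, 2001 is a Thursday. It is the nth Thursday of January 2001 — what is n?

Day 25 falls in week ⌈25/7⌉ of the month.
Days 1–7 hold the 1st Thursday, 8–14 the 2nd, 15–21 the 3rd, 22–28 the 4th, 29–31 the 5th.
25 is in the range for the 4th.

4th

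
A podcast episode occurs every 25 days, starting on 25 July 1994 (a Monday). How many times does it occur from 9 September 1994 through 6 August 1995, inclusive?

14

Occurrences land 25·i days after 25 July 1994 for i = 0, 1, 2, …
9 September 1994 is 46 days after the start; 46 ÷ 25 = 1 remainder 21; since the remainder is 21, round up to i = 2. First occurrence in the window: #3 on 13 September 1994 (2×25 = 50 days in).
6 August 1995 is 377 days after the start; 377 ÷ 25 = 15 remainder 2. Last occurrence in the window: #16 on 4 August 1995.
Occurrences #3 through #16: 14 in total.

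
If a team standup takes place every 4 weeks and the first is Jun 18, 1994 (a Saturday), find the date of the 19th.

Nov 4, 1995

The 19th occurrence is 18 intervals after the first: 18 × 28 = 504 days after Jun 18, 1994.
Jun has 30 days — 12 days to the end of Jun leaves 492.
From end of Jun to end of 1994 is 184 days (308 left).
Jan has 31 days (277 left).
Feb has 28 days (249 left).
Mar has 31 days (218 left).
Apr has 30 days (188 left).
May has 31 days (157 left).
Jun has 30 days (127 left).
Jul has 31 days (96 left).
Aug has 31 days (65 left).
Sep has 30 days (35 left).
Oct has 31 days (4 left).
4 days into Nov → Nov 4, 1995.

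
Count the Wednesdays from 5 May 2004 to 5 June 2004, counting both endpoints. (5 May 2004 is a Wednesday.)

5 May 2004 is a Wednesday; the first Wednesday on or after it is 5 May 2004.
From 5 May 2004 to 5 June 2004: 26 + 5 = 31 days (rest of May, June).
31 ÷ 7 = 4 full weeks with remainder 3, so 4 more Wednesdays after the first → 5.

5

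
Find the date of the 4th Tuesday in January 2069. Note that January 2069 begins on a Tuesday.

2069-01-22

January 2069 begins on a Tuesday, so the first Tuesday is January 1.
The 4th Tuesday is 3 weeks later: 1 + 21 = 22.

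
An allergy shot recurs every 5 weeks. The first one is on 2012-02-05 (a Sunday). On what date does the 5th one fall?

2012-06-24

The 5th occurrence is 4 intervals after the first: 4 × 35 = 140 days after 2012-02-05.
February has 29 days — 24 days to the end of February leaves 116.
March has 31 days (85 left).
April has 30 days (55 left).
May has 31 days (24 left).
24 days into June → 2012-06-24.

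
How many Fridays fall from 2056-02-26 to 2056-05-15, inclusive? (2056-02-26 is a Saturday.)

2056-02-26 is a Saturday; the first Friday on or after it is 2056-03-03 (6 days later).
From 2056-03-03 to 2056-05-15: 28 + 30 + 15 = 73 days (rest of March, April, May).
73 ÷ 7 = 10 full weeks with remainder 3, so 10 more Fridays after the first → 11.

11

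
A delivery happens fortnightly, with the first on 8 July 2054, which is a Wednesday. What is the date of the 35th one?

The 35th occurrence is 34 intervals after the first: 34 × 14 = 476 days after 8 July 2054.
July has 31 days — 23 days to the end of July leaves 453.
From end of July to end of 2054 is 153 days (300 left).
January has 31 days (269 left).
February has 28 days (241 left).
March has 31 days (210 left).
April has 30 days (180 left).
May has 31 days (149 left).
June has 30 days (119 left).
July has 31 days (88 left).
August has 31 days (57 left).
September has 30 days (27 left).
27 days into October → 27 October 2055.

27 October 2055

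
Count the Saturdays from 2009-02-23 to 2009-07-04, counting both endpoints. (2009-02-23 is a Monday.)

2009-02-23 is a Monday; the first Saturday on or after it is 2009-02-28 (5 days later).
From 2009-02-28 to 2009-07-04: 0 + 31 + 30 + 31 + 30 + 4 = 126 days (rest of February, March, April, May, June, July).
126 ÷ 7 = 18 full weeks with remainder 0, so 18 more Saturdays after the first → 19.

19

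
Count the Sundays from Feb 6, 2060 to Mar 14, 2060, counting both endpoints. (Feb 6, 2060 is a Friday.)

Feb 6, 2060 is a Friday; the first Sunday on or after it is Feb 8, 2060 (2 days later).
From Feb 8, 2060 to Mar 14, 2060: 21 + 14 = 35 days (rest of Feb, Mar).
35 ÷ 7 = 5 full weeks with remainder 0, so 5 more Sundays after the first → 6.

6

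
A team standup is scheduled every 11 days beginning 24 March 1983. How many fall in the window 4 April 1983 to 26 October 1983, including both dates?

Occurrences land 11·i days after 24 March 1983 for i = 0, 1, 2, …
4 April 1983 is 11 days after the start; 11 ÷ 11 = 1 remainder 0. First occurrence in the window: #2 on 4 April 1983 (1×11 = 11 days in).
26 October 1983 is 216 days after the start; 216 ÷ 11 = 19 remainder 7. Last occurrence in the window: #20 on 19 October 1983.
Occurrences #2 through #20: 19 in total.

19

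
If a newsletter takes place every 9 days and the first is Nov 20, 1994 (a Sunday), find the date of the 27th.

Jul 12, 1995

The 27th occurrence is 26 intervals after the first: 26 × 9 = 234 days after Nov 20, 1994.
Nov has 30 days — 10 days to the end of Nov leaves 224.
Dec has 31 days (193 left).
Jan has 31 days (162 left).
Feb has 28 days (134 left).
Mar has 31 days (103 left).
Apr has 30 days (73 left).
May has 31 days (42 left).
Jun has 30 days (12 left).
12 days into Jul → Jul 12, 1995.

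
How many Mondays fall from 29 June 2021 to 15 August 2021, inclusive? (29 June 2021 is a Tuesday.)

29 June 2021 is a Tuesday; the first Monday on or after it is 5 July 2021 (6 days later).
From 5 July 2021 to 15 August 2021: 26 + 15 = 41 days (rest of July, August).
41 ÷ 7 = 5 full weeks with remainder 6, so 5 more Mondays after the first → 6.

6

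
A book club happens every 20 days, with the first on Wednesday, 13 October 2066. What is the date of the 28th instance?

5 April 2068

The 28th occurrence is 27 intervals after the first: 27 × 20 = 540 days after 13 October 2066.
October has 31 days — 18 days to the end of October leaves 522.
From end of October to end of 2066 is 61 days (461 left).
2067 has 365 days (96 left).
January has 31 days (65 left).
February has 29 days (36 left).
March has 31 days (5 left).
5 days into April → 5 April 2068.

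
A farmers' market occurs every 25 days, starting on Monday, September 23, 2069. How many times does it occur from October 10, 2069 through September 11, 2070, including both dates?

Occurrences land 25·i days after September 23, 2069 for i = 0, 1, 2, …
October 10, 2069 is 17 days after the start; 17 ÷ 25 = 0 remainder 17; since the remainder is 17, round up to i = 1. First occurrence in the window: #2 on October 18, 2069 (1×25 = 25 days in).
September 11, 2070 is 353 days after the start; 353 ÷ 25 = 14 remainder 3. Last occurrence in the window: #15 on September 8, 2070.
Occurrences #2 through #15: 14 in total.

14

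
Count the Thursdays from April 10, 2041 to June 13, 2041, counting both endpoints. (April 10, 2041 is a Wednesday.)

10

April 10, 2041 is a Wednesday; the first Thursday on or after it is April 11, 2041 (1 day later).
From April 11, 2041 to June 13, 2041: 19 + 31 + 13 = 63 days (rest of April, May, June).
63 ÷ 7 = 9 full weeks with remainder 0, so 9 more Thursdays after the first → 10.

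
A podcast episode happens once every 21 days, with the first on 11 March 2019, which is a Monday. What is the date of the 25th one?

27 July 2020

The 25th occurrence is 24 intervals after the first: 24 × 21 = 504 days after 11 March 2019.
March has 31 days — 20 days to the end of March leaves 484.
From end of March to end of 2019 is 275 days (209 left).
January has 31 days (178 left).
February has 29 days (149 left).
March has 31 days (118 left).
April has 30 days (88 left).
May has 31 days (57 left).
June has 30 days (27 left).
27 days into July → 27 July 2020.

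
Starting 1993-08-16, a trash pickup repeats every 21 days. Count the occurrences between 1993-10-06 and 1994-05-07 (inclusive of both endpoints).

Occurrences land 21·i days after 1993-08-16 for i = 0, 1, 2, …
1993-10-06 is 51 days after the start; 51 ÷ 21 = 2 remainder 9; since the remainder is 9, round up to i = 3. First occurrence in the window: #4 on 1993-10-18 (3×21 = 63 days in).
1994-05-07 is 264 days after the start; 264 ÷ 21 = 12 remainder 12. Last occurrence in the window: #13 on 1994-04-25.
Occurrences #4 through #13: 10 in total.

10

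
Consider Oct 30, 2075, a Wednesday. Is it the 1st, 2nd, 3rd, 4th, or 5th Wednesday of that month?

Day 30 falls in week ⌈30/7⌉ of the month.
Days 1–7 hold the 1st Wednesday, 8–14 the 2nd, 15–21 the 3rd, 22–28 the 4th, 29–31 the 5th.
30 is in the range for the 5th.

5th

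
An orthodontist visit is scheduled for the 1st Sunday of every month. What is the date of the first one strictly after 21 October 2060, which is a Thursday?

7 November 2060

October 2060 starts on a Friday, so its 1st Sunday is 3 October 2060 (2 days in).
That is not after 21 October 2060, so look at November 2060.
November 2060 starts on a Monday, so its 1st Sunday is 7 November 2060 (6 days in).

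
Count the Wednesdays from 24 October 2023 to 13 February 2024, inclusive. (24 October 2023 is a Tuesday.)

24 October 2023 is a Tuesday; the first Wednesday on or after it is 25 October 2023 (1 day later).
From 25 October 2023 to 13 February 2024: 6 + 30 + 31 + 31 + 13 = 111 days (rest of October, November, December, January, February).
111 ÷ 7 = 15 full weeks with remainder 6, so 15 more Wednesdays after the first → 16.

16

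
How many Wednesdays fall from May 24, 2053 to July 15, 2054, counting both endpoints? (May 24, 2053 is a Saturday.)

60

May 24, 2053 is a Saturday; the first Wednesday on or after it is May 28, 2053 (4 days later).
From May 28, 2053 to July 15, 2054: 217 + 196 = 413 days (rest of 2053, to July 15, 2054 in 2054).
413 ÷ 7 = 59 full weeks with remainder 0, so 59 more Wednesdays after the first → 60.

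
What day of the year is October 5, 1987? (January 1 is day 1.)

Days in months before October: 31 + 28 + 31 + 30 + 31 + 30 + 31 + 31 + 30 = 273.
Plus 5 days into October → day 278.

278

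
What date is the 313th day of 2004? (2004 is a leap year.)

January has 31 days (313 − 31 = 282 remain).
February has 29 days (282 − 29 = 253 remain).
March has 31 days (253 − 31 = 222 remain).
April has 30 days (222 − 30 = 192 remain).
May has 31 days (192 − 31 = 161 remain).
June has 30 days (161 − 30 = 131 remain).
July has 31 days (131 − 31 = 100 remain).
August has 31 days (100 − 31 = 69 remain).
September has 30 days (69 − 30 = 39 remain).
October has 31 days (39 − 31 = 8 remain).
8 into November → November 8.

8 November 2004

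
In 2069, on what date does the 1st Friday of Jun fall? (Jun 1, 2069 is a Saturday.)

Jun 7, 2069

Jun 2069 begins on a Saturday, so the first Friday is Jun 7 (6 days later).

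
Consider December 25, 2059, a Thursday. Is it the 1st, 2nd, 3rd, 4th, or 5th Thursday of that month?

4th

Day 25 falls in week ⌈25/7⌉ of the month.
Days 1–7 hold the 1st Thursday, 8–14 the 2nd, 15–21 the 3rd, 22–28 the 4th, 29–31 the 5th.
25 is in the range for the 4th.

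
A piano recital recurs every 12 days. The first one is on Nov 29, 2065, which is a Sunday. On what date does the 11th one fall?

The 11th occurrence is 10 intervals after the first: 10 × 12 = 120 days after Nov 29, 2065.
Nov has 30 days — 1 day to the end of Nov leaves 119.
Dec has 31 days (88 left).
Jan has 31 days (57 left).
Feb has 28 days (29 left).
29 days into Mar → Mar 29, 2066.

Mar 29, 2066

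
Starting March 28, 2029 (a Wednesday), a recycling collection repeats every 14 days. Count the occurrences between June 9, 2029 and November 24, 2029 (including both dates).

12

Occurrences land 14·i days after March 28, 2029 for i = 0, 1, 2, …
June 9, 2029 is 73 days after the start; 73 ÷ 14 = 5 remainder 3; since the remainder is 3, round up to i = 6. First occurrence in the window: #7 on June 20, 2029 (6×14 = 84 days in).
November 24, 2029 is 241 days after the start; 241 ÷ 14 = 17 remainder 3. Last occurrence in the window: #18 on November 21, 2029.
Occurrences #7 through #18: 12 in total.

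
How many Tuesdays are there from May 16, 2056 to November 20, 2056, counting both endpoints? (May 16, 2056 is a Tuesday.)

May 16, 2056 is a Tuesday; the first Tuesday on or after it is May 16, 2056.
From May 16, 2056 to November 20, 2056: 15 + 30 + 31 + 31 + 30 + 31 + 20 = 188 days (rest of May, June, July, August, September, October, November).
188 ÷ 7 = 26 full weeks with remainder 6, so 26 more Tuesdays after the first → 27.

27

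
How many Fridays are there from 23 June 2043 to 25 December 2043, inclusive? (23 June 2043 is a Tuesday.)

23 June 2043 is a Tuesday; the first Friday on or after it is 26 June 2043 (3 days later).
From 26 June 2043 to 25 December 2043: 4 + 31 + 31 + 30 + 31 + 30 + 25 = 182 days (rest of June, July, August, September, October, November, December).
182 ÷ 7 = 26 full weeks with remainder 0, so 26 more Fridays after the first → 27.

27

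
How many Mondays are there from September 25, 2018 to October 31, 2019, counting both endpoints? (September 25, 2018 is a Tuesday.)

September 25, 2018 is a Tuesday; the first Monday on or after it is October 1, 2018 (6 days later).
From October 1, 2018 to October 31, 2019: 91 + 304 = 395 days (rest of 2018, to October 31, 2019 in 2019).
395 ÷ 7 = 56 full weeks with remainder 3, so 56 more Mondays after the first → 57.

57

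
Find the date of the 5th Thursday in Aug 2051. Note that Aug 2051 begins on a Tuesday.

Aug 31, 2051

Aug 2051 begins on a Tuesday, so the first Thursday is Aug 3 (2 days later).
The 5th Thursday is 4 weeks later: 3 + 28 = 31.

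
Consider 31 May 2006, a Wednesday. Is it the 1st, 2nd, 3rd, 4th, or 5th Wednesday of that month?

Day 31 falls in week ⌈31/7⌉ of the month.
Days 1–7 hold the 1st Wednesday, 8–14 the 2nd, 15–21 the 3rd, 22–28 the 4th, 29–31 the 5th.
31 is in the range for the 5th.

5th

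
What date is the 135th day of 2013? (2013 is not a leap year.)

2013-05-15

January has 31 days (135 − 31 = 104 remain).
February has 28 days (104 − 28 = 76 remain).
March has 31 days (76 − 31 = 45 remain).
April has 30 days (45 − 30 = 15 remain).
15 into May → May 15.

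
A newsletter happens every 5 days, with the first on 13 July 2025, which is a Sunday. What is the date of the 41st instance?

The 41st occurrence is 40 intervals after the first: 40 × 5 = 200 days after 13 July 2025.
July has 31 days — 18 days to the end of July leaves 182.
August has 31 days (151 left).
September has 30 days (121 left).
October has 31 days (90 left).
November has 30 days (60 left).
December has 31 days (29 left).
29 days into January → 29 January 2026.

29 January 2026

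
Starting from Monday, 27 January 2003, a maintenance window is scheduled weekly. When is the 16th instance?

12 May 2003

The 16th occurrence is 15 intervals after the first: 15 × 7 = 105 days after 27 January 2003.
January has 31 days — 4 days to the end of January leaves 101.
February has 28 days (73 left).
March has 31 days (42 left).
April has 30 days (12 left).
12 days into May → 12 May 2003.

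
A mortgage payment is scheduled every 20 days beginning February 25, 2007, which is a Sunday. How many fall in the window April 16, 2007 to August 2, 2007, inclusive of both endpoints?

Occurrences land 20·i days after February 25, 2007 for i = 0, 1, 2, …
April 16, 2007 is 50 days after the start; 50 ÷ 20 = 2 remainder 10; since the remainder is 10, round up to i = 3. First occurrence in the window: #4 on April 26, 2007 (3×20 = 60 days in).
August 2, 2007 is 158 days after the start; 158 ÷ 20 = 7 remainder 18. Last occurrence in the window: #8 on July 15, 2007.
Occurrences #4 through #8: 5 in total.

5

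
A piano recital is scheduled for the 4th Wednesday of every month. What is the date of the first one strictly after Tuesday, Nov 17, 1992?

Nov 25, 1992

Nov 1992 starts on a Sunday; its first Wednesday is the 4th, so the 4th Wednesday is the 25th — Nov 25, 1992.
Nov 25, 1992 is after Nov 17, 1992, so that is the next one.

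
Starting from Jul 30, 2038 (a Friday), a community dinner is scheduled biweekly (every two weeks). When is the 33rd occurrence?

The 33rd occurrence is 32 intervals after the first: 32 × 14 = 448 days after Jul 30, 2038.
Jul has 31 days — 1 day to the end of Jul leaves 447.
From end of Jul to end of 2038 is 153 days (294 left).
Jan has 31 days (263 left).
Feb has 28 days (235 left).
Mar has 31 days (204 left).
Apr has 30 days (174 left).
May has 31 days (143 left).
Jun has 30 days (113 left).
Jul has 31 days (82 left).
Aug has 31 days (51 left).
Sep has 30 days (21 left).
21 days into Oct → Oct 21, 2039.

Oct 21, 2039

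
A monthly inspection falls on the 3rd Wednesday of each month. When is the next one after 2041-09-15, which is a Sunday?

September 2041 starts on a Sunday; its first Wednesday is the 4th, so the 3rd Wednesday is the 18th — 2041-09-18.
2041-09-18 is after 2041-09-15, so that is the next one.

2041-09-18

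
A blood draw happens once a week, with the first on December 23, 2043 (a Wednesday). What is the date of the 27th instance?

June 22, 2044

The 27th occurrence is 26 intervals after the first: 26 × 7 = 182 days after December 23, 2043.
December has 31 days — 8 days to the end of December leaves 174.
January has 31 days (143 left).
February has 29 days (114 left).
March has 31 days (83 left).
April has 30 days (53 left).
May has 31 days (22 left).
22 days into June → June 22, 2044.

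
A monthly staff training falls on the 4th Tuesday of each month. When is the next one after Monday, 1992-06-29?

June 1992 starts on a Monday; its first Tuesday is the 2nd, so the 4th Tuesday is the 23rd — 1992-06-23.
That is not after 1992-06-29, so look at July 1992.
July 1992 starts on a Wednesday; its first Tuesday is the 7th, so the 4th Tuesday is the 28th — 1992-07-28.

1992-07-28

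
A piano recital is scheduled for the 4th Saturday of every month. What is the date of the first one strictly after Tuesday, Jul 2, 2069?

Jul 2069 starts on a Monday; its first Saturday is the 6th, so the 4th Saturday is the 27th — Jul 27, 2069.
Jul 27, 2069 is after Jul 2, 2069, so that is the next one.

Jul 27, 2069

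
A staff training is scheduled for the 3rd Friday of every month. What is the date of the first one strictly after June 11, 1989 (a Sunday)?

June 1989 starts on a Thursday; its first Friday is the 2nd, so the 3rd Friday is the 16th — June 16, 1989.
June 16, 1989 is after June 11, 1989, so that is the next one.

June 16, 1989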